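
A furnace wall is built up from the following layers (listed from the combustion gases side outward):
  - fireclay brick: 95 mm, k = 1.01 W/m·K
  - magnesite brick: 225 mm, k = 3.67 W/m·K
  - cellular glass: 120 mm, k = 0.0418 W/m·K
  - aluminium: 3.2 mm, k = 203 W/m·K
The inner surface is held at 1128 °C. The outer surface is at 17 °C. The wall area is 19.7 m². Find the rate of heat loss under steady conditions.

Q ≈ 7230 W

Thermal resistances in series:
R_fireclay brick = L/(kA) = 0.095/(1.01×19.7) = 0.004775 K/W
R_magnesite brick = L/(kA) = 0.225/(3.67×19.7) = 0.003112 K/W
R_cellular glass = L/(kA) = 0.12/(0.0418×19.7) = 0.1457 K/W
R_aluminium = L/(kA) = 0.0032/(203×19.7) = 8.002×10^-7 K/W
R_total = 0.1536 K/W
Q = ΔT / R_total = 1111 / 0.1536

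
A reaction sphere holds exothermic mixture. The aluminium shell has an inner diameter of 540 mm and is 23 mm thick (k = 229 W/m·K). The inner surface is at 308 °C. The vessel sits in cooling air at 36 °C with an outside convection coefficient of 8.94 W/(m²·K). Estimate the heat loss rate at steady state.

Radial (spherical) resistances in series:
R_aluminium shell = (1/0.27 − 1/0.293)/(4π×229) = 1.01×10^-4 K/W
R_outer film = 1/(h·4πr_o²) = 1/(8.94×4π×0.293²) = 0.1037 K/W
R_total = 0.1038 K/W
Q = ΔT/R_total = 272/0.1038

Q ≈ 2620 W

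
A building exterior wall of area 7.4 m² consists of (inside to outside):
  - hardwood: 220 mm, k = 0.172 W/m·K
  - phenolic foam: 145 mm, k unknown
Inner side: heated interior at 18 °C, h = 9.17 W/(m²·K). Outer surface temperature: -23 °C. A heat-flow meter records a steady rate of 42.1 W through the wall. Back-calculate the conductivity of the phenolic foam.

k ≈ 0.0249 W/(m·K)

Treating each layer as a thermal resistance in series:
R_inner film = 1/(h_i·A) = 1/(9.17×7.4) = 0.01474 K/W
R_hardwood = L/(kA) = 0.22/(0.172×7.4) = 0.1728 K/W
Sum of known resistances R_other = 0.1876 K/W
Total R = ΔT/Q = 41/42.1 = 0.9739 K/W
R_phenolic foam = R_total − R_other = 0.7863 K/W
k = L/(R·A) = 0.145/(0.7863×7.4)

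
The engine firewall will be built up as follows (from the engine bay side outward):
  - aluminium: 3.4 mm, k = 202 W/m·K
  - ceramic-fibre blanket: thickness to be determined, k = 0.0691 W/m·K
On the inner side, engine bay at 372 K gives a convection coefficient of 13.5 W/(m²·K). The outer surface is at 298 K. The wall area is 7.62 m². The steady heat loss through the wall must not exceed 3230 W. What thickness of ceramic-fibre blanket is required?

Using the resistance-network approach (series):
R_inner film = 1/(h_i·A) = 1/(13.5×7.62) = 0.009721 K/W
R_aluminium = L/(kA) = 0.0034/(202×7.62) = 2.209×10^-6 K/W
Sum of the known resistances R_other = 0.009723 K/W
Required total resistance R_tot = ΔT/Q_allow = 74/3230 = 0.02291 K/W
R_ceramic-fibre blanket = R_tot − R_other = 0.01319 K/W
L = R·k·A = 0.01319×0.0691×7.62

L ≈ 6.94 mm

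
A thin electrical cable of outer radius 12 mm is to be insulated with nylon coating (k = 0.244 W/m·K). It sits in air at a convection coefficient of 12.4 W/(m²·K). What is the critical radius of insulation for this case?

r_cr ≈ 19.7 mm

For a cylinder r_cr = k/h = 0.244/12.4
r_cr = 19.7 mm; since the bare radius (12 mm) is below r_cr, adding a thin layer of insulation will *increase* heat loss.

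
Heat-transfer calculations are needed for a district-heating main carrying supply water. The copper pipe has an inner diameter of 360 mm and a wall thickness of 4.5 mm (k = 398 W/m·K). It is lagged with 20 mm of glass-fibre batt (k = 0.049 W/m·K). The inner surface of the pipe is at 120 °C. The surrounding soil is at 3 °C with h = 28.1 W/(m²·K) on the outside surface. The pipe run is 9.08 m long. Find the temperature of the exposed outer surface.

Cylindrical conduction, so R = ln(r₂/r₁)/(2πkL) per layer, in series:
R_copper pipe wall = ln(184.5/180)/(2π×398×9.08) = 1.087×10^-6 K/W
R_glass-fibre batt = ln(204.5/184.5)/(2π×0.049×9.08) = 0.03682 K/W
R_outer film = 1/(h_o·2πr_oL) = 1/(28.1×2π×0.2045×9.08) = 0.00305 K/W
R_total = 0.03987 K/W
Q = ΔT/R_total = 117/0.03987
Q = 2930 W
T_interface = T_inner − Q·ΣR(inner→interface) = 120 − 2930×0.03682

T ≈ 12 °C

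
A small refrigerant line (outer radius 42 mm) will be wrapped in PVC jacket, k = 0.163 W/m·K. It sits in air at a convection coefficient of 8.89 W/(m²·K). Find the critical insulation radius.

r_cr ≈ 18.3 mm

For a cylinder r_cr = k/h = 0.163/8.89
r_cr = 18.3 mm; since the bare radius (42 mm) is above r_cr, any added insulation will reduce heat loss.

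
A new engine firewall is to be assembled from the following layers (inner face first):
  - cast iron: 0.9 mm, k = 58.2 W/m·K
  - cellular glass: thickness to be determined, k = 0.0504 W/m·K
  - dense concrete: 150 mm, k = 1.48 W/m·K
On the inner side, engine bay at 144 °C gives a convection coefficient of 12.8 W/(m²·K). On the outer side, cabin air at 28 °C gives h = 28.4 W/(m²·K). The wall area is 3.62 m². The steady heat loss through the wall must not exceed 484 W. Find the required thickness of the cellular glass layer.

L ≈ 32.9 mm

Model the wall as resistances in series:
R_inner film = 1/(h_i·A) = 1/(12.8×3.62) = 0.02158 K/W
R_cast iron = L/(kA) = 0.0009/(58.2×3.62) = 4.272×10^-6 K/W
R_dense concrete = L/(kA) = 0.15/(1.48×3.62) = 0.028 K/W
R_outer film = 1/(h_o·A) = 1/(28.4×3.62) = 0.009727 K/W
Sum of the known resistances R_other = 0.05931 K/W
Required total resistance R_tot = ΔT/Q_allow = 116/484 = 0.2397 K/W
R_cellular glass = R_tot − R_other = 0.1804 K/W
L = R·k·A = 0.1804×0.0504×3.62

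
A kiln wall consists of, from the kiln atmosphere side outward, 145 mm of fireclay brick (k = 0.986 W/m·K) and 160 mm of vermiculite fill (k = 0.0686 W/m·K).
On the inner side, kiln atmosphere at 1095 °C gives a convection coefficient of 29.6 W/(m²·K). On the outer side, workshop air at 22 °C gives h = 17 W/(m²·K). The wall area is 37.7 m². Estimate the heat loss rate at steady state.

Thermal resistances in series:
R_inner film = 1/(h_i·A) = 1/(29.6×37.7) = 8.961×10^-4 K/W
R_fireclay brick = L/(kA) = 0.145/(0.986×37.7) = 0.003901 K/W
R_vermiculite fill = L/(kA) = 0.16/(0.0686×37.7) = 0.06187 K/W
R_outer film = 1/(h_o·A) = 1/(17×37.7) = 0.00156 K/W
R_total = 0.06822 K/W
Q = ΔT / R_total = 1073 / 0.06822

Q ≈ 15700 W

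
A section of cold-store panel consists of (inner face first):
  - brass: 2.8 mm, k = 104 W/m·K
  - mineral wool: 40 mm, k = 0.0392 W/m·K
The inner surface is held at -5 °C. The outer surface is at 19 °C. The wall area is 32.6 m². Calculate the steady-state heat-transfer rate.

Q ≈ 767 W

Using the resistance-network approach (series):
R_brass = L/(kA) = 0.0028/(104×32.6) = 8.259×10^-7 K/W
R_mineral wool = L/(kA) = 0.04/(0.0392×32.6) = 0.0313 K/W
R_total = 0.0313 K/W
Q = ΔT / R_total = 24 / 0.0313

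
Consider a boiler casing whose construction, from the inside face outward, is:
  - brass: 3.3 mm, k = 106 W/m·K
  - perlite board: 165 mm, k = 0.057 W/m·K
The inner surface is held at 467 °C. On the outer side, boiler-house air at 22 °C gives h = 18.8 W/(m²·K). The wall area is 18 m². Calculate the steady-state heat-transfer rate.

Thermal resistances in series:
R_brass = L/(kA) = 0.0033/(106×18) = 1.73×10^-6 K/W
R_perlite board = L/(kA) = 0.165/(0.057×18) = 0.1608 K/W
R_outer film = 1/(h_o·A) = 1/(18.8×18) = 0.002955 K/W
R_total = 0.1638 K/W
Q = ΔT / R_total = 445 / 0.1638

Q ≈ 2720 W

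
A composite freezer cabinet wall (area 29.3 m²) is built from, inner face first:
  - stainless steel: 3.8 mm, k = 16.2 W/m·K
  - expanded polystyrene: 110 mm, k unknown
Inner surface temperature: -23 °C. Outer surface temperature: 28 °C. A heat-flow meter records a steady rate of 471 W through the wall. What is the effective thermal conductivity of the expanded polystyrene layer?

Treating each layer as a thermal resistance in series:
R_stainless steel = L/(kA) = 0.0038/(16.2×29.3) = 8.006×10^-6 K/W
Sum of known resistances R_other = 8.006×10^-6 K/W
Total R = ΔT/Q = 51/471 = 0.1083 K/W
R_expanded polystyrene = R_total − R_other = 0.1083 K/W
k = L/(R·A) = 0.11/(0.1083×29.3)

k ≈ 0.0347 W/(m·K)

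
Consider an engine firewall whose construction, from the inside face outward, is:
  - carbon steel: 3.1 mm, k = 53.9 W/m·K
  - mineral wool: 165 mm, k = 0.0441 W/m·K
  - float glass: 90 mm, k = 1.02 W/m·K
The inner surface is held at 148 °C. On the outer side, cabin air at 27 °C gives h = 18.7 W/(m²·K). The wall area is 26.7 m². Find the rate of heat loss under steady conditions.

Q ≈ 832 W

Model the wall as resistances in series:
R_carbon steel = L/(kA) = 0.0031/(53.9×26.7) = 2.154×10^-6 K/W
R_mineral wool = L/(kA) = 0.165/(0.0441×26.7) = 0.1401 K/W
R_float glass = L/(kA) = 0.09/(1.02×26.7) = 0.003305 K/W
R_outer film = 1/(h_o·A) = 1/(18.7×26.7) = 0.002003 K/W
R_total = 0.1454 K/W
Q = ΔT / R_total = 121 / 0.1454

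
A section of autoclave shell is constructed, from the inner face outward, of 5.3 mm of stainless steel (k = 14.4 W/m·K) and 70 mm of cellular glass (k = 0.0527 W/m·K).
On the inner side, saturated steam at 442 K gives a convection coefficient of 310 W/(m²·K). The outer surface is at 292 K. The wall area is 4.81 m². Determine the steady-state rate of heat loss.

Q ≈ 542 W

Model the wall as resistances in series:
R_inner film = 1/(h_i·A) = 1/(310×4.81) = 6.706×10^-4 K/W
R_stainless steel = L/(kA) = 0.0053/(14.4×4.81) = 7.652×10^-5 K/W
R_cellular glass = L/(kA) = 0.07/(0.0527×4.81) = 0.2761 K/W
R_total = 0.2769 K/W
Q = ΔT / R_total = 150 / 0.2769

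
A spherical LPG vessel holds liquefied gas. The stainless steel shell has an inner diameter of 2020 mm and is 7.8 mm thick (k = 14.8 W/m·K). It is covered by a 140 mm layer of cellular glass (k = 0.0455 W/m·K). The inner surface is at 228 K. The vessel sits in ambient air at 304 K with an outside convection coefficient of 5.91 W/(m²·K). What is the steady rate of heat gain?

Q ≈ 349 W

Radial (spherical) resistances in series:
R_stainless steel shell = (1/1.01 − 1/1.0178)/(4π×14.8) = 4.08×10^-5 K/W
R_cellular glass = (1/1.0178 − 1/1.1578)/(4π×0.0455) = 0.2078 K/W
R_outer film = 1/(h·4πr_o²) = 1/(5.91×4π×1.1578²) = 0.01004 K/W
R_total = 0.2179 K/W
Q = ΔT/R_total = 76/0.2179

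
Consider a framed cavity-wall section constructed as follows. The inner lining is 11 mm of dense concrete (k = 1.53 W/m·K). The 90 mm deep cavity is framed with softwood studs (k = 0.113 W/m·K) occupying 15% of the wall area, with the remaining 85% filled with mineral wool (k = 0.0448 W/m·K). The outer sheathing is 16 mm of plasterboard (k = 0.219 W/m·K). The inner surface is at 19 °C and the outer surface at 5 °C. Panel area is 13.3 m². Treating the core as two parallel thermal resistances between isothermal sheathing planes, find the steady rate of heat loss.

Sheathing layers in series; stud and cavity paths in parallel between them.
R_inner = 0.011/(1.53×13.3) = 5.406×10^-4 K/W
R_stud  = 0.09/(0.113×0.15×13.3) = 0.3992 K/W
R_cav   = 0.09/(0.0448×0.85×13.3) = 0.1777 K/W
1/R_core = 1/R_stud + 1/R_cav → R_core = 0.123 K/W
R_outer = 0.016/(0.219×13.3) = 0.005493 K/W
R_total = 0.129 K/W
Q = ΔT/R_total = 14/0.129

Q ≈ 109 W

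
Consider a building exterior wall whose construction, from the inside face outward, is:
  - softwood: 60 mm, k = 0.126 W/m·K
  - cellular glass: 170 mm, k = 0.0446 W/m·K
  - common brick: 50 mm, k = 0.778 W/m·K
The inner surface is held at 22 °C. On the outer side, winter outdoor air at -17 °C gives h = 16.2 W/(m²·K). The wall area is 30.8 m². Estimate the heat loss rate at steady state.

Using the resistance-network approach (series):
R_softwood = L/(kA) = 0.06/(0.126×30.8) = 0.01546 K/W
R_cellular glass = L/(kA) = 0.17/(0.0446×30.8) = 0.1238 K/W
R_common brick = L/(kA) = 0.05/(0.778×30.8) = 0.002087 K/W
R_outer film = 1/(h_o·A) = 1/(16.2×30.8) = 0.002004 K/W
R_total = 0.1433 K/W
Q = ΔT / R_total = 39 / 0.1433

Q ≈ 272 W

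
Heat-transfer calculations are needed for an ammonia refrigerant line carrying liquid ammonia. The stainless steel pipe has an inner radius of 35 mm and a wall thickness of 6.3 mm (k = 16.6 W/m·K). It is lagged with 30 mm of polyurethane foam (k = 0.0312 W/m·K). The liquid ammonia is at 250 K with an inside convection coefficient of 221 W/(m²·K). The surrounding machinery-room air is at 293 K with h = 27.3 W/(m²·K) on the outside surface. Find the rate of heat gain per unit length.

q′ ≈ 14.9 W/m

Per-layer cylindrical resistances, series-summed:
R_inner film = 1/(h_i·2πr₁L) = 1/(221×2π×0.035×1) = 0.02058 K/W
R_stainless steel pipe wall = ln(41.3/35)/(2π×16.6×1) = 0.001587 K/W
R_polyurethane foam = ln(71.3/41.3)/(2π×0.0312×1) = 2.785 K/W
R_outer film = 1/(h_o·2πr_oL) = 1/(27.3×2π×0.0713×1) = 0.08177 K/W
R_total = 2.889 K/W
Q = ΔT/R_total = 43/2.889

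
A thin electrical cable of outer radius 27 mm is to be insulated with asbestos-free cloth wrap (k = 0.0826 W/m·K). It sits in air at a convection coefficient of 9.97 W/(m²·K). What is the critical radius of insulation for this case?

r_cr ≈ 8.28 mm

For a cylinder r_cr = k/h = 0.0826/9.97
r_cr = 8.28 mm; since the bare radius (27 mm) is above r_cr, any added insulation will reduce heat loss.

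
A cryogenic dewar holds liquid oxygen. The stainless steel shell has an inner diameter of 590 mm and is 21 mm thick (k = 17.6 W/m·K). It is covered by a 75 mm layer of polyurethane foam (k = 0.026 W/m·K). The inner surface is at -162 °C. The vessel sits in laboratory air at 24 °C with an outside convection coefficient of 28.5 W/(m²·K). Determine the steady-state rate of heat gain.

Q ≈ 99.1 W

Radial (spherical) resistances in series:
R_stainless steel shell = (1/0.295 − 1/0.316)/(4π×17.6) = 0.001019 K/W
R_polyurethane foam = (1/0.316 − 1/0.391)/(4π×0.026) = 1.858 K/W
R_outer film = 1/(h·4πr_o²) = 1/(28.5×4π×0.391²) = 0.01826 K/W
R_total = 1.877 K/W
Q = ΔT/R_total = 186/1.877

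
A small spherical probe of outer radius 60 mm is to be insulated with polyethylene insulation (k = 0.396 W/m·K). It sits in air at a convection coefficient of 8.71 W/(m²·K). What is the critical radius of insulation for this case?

For a sphere r_cr = 2k/h = 2×0.396/8.71
r_cr = 90.9 mm; since the bare radius (60 mm) is below r_cr, adding a thin layer of insulation will *increase* heat loss.

r_cr ≈ 90.9 mm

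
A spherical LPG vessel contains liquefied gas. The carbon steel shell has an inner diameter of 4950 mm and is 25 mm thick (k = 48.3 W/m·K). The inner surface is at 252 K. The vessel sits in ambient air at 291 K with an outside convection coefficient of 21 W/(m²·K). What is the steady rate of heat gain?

Each spherical layer contributes R = (1/r_i − 1/r_o)/(4πk):
R_carbon steel shell = (1/2.475 − 1/2.5)/(4π×48.3) = 6.657×10^-6 K/W
R_outer film = 1/(h·4πr_o²) = 1/(21×4π×2.5²) = 6.063×10^-4 K/W
R_total = 6.13×10^-4 K/W
Q = ΔT/R_total = 39/6.13×10^-4

Q ≈ 63600 W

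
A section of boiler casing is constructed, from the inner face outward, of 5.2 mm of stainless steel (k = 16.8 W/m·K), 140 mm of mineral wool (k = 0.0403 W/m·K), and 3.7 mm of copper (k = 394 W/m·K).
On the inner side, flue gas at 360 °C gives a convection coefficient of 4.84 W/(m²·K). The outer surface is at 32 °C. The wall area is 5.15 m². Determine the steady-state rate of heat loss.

Q ≈ 459 W

Treating each layer as a thermal resistance in series:
R_inner film = 1/(h_i·A) = 1/(4.84×5.15) = 0.04012 K/W
R_stainless steel = L/(kA) = 0.0052/(16.8×5.15) = 6.01×10^-5 K/W
R_mineral wool = L/(kA) = 0.14/(0.0403×5.15) = 0.6746 K/W
R_copper = L/(kA) = 0.0037/(394×5.15) = 1.823×10^-6 K/W
R_total = 0.7147 K/W
Q = ΔT / R_total = 328 / 0.7147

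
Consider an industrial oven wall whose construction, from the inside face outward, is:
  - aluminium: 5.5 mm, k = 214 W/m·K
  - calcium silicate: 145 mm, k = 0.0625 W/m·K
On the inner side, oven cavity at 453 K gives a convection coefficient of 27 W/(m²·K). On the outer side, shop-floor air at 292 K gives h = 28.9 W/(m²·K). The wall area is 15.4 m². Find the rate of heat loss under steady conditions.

Q ≈ 1040 W

Model the wall as resistances in series:
R_inner film = 1/(h_i·A) = 1/(27×15.4) = 0.002405 K/W
R_aluminium = L/(kA) = 0.0055/(214×15.4) = 1.669×10^-6 K/W
R_calcium silicate = L/(kA) = 0.145/(0.0625×15.4) = 0.1506 K/W
R_outer film = 1/(h_o·A) = 1/(28.9×15.4) = 0.002247 K/W
R_total = 0.1553 K/W
Q = ΔT / R_total = 161 / 0.1553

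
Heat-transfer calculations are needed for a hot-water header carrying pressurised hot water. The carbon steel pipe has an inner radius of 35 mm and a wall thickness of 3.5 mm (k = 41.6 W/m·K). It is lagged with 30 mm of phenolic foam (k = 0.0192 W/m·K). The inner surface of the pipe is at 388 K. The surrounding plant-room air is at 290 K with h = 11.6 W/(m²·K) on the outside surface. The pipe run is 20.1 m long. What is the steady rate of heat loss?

Per-layer cylindrical resistances, series-summed:
R_carbon steel pipe wall = ln(38.5/35)/(2π×41.6×20.1) = 1.814×10^-5 K/W
R_phenolic foam = ln(68.5/38.5)/(2π×0.0192×20.1) = 0.2376 K/W
R_outer film = 1/(h_o·2πr_oL) = 1/(11.6×2π×0.0685×20.1) = 0.009965 K/W
R_total = 0.2476 K/W
Q = ΔT/R_total = 98/0.2476

Q ≈ 396 W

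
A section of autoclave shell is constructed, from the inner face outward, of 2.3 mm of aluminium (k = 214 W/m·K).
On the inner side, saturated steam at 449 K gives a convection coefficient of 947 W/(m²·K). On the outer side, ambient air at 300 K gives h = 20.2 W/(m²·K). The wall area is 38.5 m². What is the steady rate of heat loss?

Q ≈ 113000 W

Series thermal resistances:
R_inner film = 1/(h_i·A) = 1/(947×38.5) = 2.743×10^-5 K/W
R_aluminium = L/(kA) = 0.0023/(214×38.5) = 2.792×10^-7 K/W
R_outer film = 1/(h_o·A) = 1/(20.2×38.5) = 0.001286 K/W
R_total = 0.001314 K/W
Q = ΔT / R_total = 149 / 0.001314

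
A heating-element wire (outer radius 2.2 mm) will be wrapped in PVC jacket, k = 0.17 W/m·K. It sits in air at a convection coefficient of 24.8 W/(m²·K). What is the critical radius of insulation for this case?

r_cr ≈ 6.85 mm

For a cylinder r_cr = k/h = 0.17/24.8
r_cr = 6.85 mm; since the bare radius (2.2 mm) is below r_cr, adding a thin layer of insulation will *increase* heat loss.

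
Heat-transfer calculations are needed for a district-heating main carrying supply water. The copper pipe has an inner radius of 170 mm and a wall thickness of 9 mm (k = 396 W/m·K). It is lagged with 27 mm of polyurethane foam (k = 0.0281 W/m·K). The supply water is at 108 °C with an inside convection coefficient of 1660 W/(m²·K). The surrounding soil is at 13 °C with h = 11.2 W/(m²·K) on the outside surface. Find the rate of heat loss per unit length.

Radial resistances (cylindrical: R_cond = ln(r_o/r_i)/(2πkL), R_conv = 1/(h·2πrL)):
R_inner film = 1/(h_i·2πr₁L) = 1/(1660×2π×0.17×1) = 5.64×10^-4 K/W
R_copper pipe wall = ln(179/170)/(2π×396×1) = 2.073×10^-5 K/W
R_polyurethane foam = ln(206/179)/(2π×0.0281×1) = 0.7957 K/W
R_outer film = 1/(h_o·2πr_oL) = 1/(11.2×2π×0.206×1) = 0.06898 K/W
R_total = 0.8653 K/W
Q = ΔT/R_total = 95/0.8653

q′ ≈ 110 W/m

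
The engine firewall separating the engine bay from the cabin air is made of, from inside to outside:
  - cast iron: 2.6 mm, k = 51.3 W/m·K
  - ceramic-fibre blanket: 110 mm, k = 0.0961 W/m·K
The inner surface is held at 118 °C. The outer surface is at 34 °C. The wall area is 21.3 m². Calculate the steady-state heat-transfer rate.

Thermal resistances in series:
R_cast iron = L/(kA) = 0.0026/(51.3×21.3) = 2.379×10^-6 K/W
R_ceramic-fibre blanket = L/(kA) = 0.11/(0.0961×21.3) = 0.05374 K/W
R_total = 0.05374 K/W
Q = ΔT / R_total = 84 / 0.05374

Q ≈ 1560 W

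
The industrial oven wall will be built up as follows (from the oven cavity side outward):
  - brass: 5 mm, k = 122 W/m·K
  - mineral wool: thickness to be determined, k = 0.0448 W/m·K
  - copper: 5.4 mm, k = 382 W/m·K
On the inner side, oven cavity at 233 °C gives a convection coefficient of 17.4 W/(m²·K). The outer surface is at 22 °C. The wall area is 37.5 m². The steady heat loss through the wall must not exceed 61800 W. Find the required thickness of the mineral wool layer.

L ≈ 3.16 mm

Treating each layer as a thermal resistance in series:
R_inner film = 1/(h_i·A) = 1/(17.4×37.5) = 0.001533 K/W
R_brass = L/(kA) = 0.005/(122×37.5) = 1.093×10^-6 K/W
R_copper = L/(kA) = 0.0054/(382×37.5) = 3.77×10^-7 K/W
Sum of the known resistances R_other = 0.001534 K/W
Required total resistance R_tot = ΔT/Q_allow = 211/61800 = 0.003414 K/W
R_mineral wool = R_tot − R_other = 0.00188 K/W
L = R·k·A = 0.00188×0.0448×37.5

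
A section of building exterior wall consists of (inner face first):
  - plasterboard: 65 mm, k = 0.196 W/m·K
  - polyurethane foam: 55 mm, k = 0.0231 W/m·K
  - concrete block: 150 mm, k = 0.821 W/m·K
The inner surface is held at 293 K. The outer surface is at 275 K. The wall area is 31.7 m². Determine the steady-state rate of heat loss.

Treating each layer as a thermal resistance in series:
R_plasterboard = L/(kA) = 0.065/(0.196×31.7) = 0.01046 K/W
R_polyurethane foam = L/(kA) = 0.055/(0.0231×31.7) = 0.07511 K/W
R_concrete block = L/(kA) = 0.15/(0.821×31.7) = 0.005764 K/W
R_total = 0.09133 K/W
Q = ΔT / R_total = 18 / 0.09133

Q ≈ 197 W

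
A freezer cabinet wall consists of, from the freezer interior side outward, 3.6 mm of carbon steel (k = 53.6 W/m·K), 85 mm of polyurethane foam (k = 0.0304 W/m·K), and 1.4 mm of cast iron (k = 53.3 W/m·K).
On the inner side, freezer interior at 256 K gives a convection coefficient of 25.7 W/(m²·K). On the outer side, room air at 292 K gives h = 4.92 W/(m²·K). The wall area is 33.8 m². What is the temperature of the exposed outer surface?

T ≈ 290 K

Model the wall as resistances in series:
R_inner film = 1/(h_i·A) = 1/(25.7×33.8) = 0.001151 K/W
R_carbon steel = L/(kA) = 0.0036/(53.6×33.8) = 1.987×10^-6 K/W
R_polyurethane foam = L/(kA) = 0.085/(0.0304×33.8) = 0.08272 K/W
R_cast iron = L/(kA) = 0.0014/(53.3×33.8) = 7.771×10^-7 K/W
R_outer film = 1/(h_o·A) = 1/(4.92×33.8) = 0.006013 K/W
R_total = 0.08989 K/W;  Q = ΔT/R_total = 36/0.08989 = 400.5 W
T_interface = T_inner + Q·ΣR(inner→interface) = 256 + 400×0.08388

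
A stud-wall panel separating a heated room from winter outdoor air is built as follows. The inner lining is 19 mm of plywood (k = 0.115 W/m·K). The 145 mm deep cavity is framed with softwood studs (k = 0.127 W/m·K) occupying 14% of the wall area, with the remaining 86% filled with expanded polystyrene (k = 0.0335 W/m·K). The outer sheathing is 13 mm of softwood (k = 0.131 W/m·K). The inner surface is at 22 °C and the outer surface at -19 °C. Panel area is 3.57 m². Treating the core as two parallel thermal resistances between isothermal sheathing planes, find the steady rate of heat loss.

Q ≈ 43.3 W

Sheathing layers in series; stud and cavity paths in parallel between them.
R_inner = 0.019/(0.115×3.57) = 0.04628 K/W
R_stud  = 0.145/(0.127×0.14×3.57) = 2.284 K/W
R_cav   = 0.145/(0.0335×0.86×3.57) = 1.41 K/W
1/R_core = 1/R_stud + 1/R_cav → R_core = 0.8718 K/W
R_outer = 0.013/(0.131×3.57) = 0.0278 K/W
R_total = 0.9459 K/W
Q = ΔT/R_total = 41/0.9459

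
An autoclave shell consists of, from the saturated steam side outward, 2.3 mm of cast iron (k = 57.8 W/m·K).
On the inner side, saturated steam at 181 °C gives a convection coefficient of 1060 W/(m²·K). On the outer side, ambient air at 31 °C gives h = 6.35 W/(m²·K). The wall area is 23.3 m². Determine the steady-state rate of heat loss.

Thermal resistances in series:
R_inner film = 1/(h_i·A) = 1/(1060×23.3) = 4.049×10^-5 K/W
R_cast iron = L/(kA) = 0.0023/(57.8×23.3) = 1.708×10^-6 K/W
R_outer film = 1/(h_o·A) = 1/(6.35×23.3) = 0.006759 K/W
R_total = 0.006801 K/W
Q = ΔT / R_total = 150 / 0.006801

Q ≈ 22100 W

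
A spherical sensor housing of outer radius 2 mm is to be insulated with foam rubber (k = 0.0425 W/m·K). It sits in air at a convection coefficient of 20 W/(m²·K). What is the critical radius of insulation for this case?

r_cr ≈ 4.25 mm

For a sphere r_cr = 2k/h = 2×0.0425/20
r_cr = 4.25 mm; since the bare radius (2 mm) is below r_cr, adding a thin layer of insulation will *increase* heat loss.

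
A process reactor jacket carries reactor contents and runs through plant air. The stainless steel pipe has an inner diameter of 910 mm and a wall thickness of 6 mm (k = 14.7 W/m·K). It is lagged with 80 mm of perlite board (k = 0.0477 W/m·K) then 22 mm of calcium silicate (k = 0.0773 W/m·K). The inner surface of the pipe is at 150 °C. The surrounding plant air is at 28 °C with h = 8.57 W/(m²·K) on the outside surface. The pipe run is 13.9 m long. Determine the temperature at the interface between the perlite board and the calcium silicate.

T ≈ 49.6 °C

Radial resistances (cylindrical: R_cond = ln(r_o/r_i)/(2πkL), R_conv = 1/(h·2πrL)):
R_stainless steel pipe wall = ln(461/455)/(2π×14.7×13.9) = 1.02×10^-5 K/W
R_perlite board = ln(541/461)/(2π×0.0477×13.9) = 0.03841 K/W
R_calcium silicate = ln(563/541)/(2π×0.0773×13.9) = 0.005904 K/W
R_outer film = 1/(h_o·2πr_oL) = 1/(8.57×2π×0.563×13.9) = 0.002373 K/W
R_total = 0.0467 K/W
Q = ΔT/R_total = 122/0.0467
Q = 2610 W
T_interface = T_inner − Q·ΣR(inner→interface) = 150 − 2610×0.03842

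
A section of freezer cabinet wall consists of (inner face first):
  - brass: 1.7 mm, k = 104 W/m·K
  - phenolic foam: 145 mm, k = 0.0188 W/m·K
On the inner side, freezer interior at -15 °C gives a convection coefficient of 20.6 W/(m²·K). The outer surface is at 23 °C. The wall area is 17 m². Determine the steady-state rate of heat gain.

Using the resistance-network approach (series):
R_inner film = 1/(h_i·A) = 1/(20.6×17) = 0.002856 K/W
R_brass = L/(kA) = 0.0017/(104×17) = 9.615×10^-7 K/W
R_phenolic foam = L/(kA) = 0.145/(0.0188×17) = 0.4537 K/W
R_total = 0.4565 K/W
Q = ΔT / R_total = 38 / 0.4565

Q ≈ 83.2 W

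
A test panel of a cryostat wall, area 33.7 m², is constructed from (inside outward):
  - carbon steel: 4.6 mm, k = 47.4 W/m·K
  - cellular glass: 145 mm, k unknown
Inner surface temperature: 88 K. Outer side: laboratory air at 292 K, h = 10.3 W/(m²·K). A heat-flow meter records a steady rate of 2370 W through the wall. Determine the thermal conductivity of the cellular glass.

Series thermal resistances:
R_carbon steel = L/(kA) = 0.0046/(47.4×33.7) = 2.88×10^-6 K/W
R_outer film = 1/(h_o·A) = 1/(10.3×33.7) = 0.002881 K/W
Sum of known resistances R_other = 0.002884 K/W
Total R = ΔT/Q = 204/2370 = 0.08608 K/W
R_cellular glass = R_total − R_other = 0.08319 K/W
k = L/(R·A) = 0.145/(0.08319×33.7)

k ≈ 0.0517 W/(m·K)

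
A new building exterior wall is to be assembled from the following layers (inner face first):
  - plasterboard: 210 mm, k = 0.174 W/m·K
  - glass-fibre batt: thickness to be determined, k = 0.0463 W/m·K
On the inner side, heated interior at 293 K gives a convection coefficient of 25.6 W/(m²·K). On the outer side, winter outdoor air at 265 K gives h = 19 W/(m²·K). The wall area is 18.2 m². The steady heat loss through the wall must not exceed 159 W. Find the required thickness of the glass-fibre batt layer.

Model the wall as resistances in series:
R_inner film = 1/(h_i·A) = 1/(25.6×18.2) = 0.002146 K/W
R_plasterboard = L/(kA) = 0.21/(0.174×18.2) = 0.06631 K/W
R_outer film = 1/(h_o·A) = 1/(19×18.2) = 0.002892 K/W
Sum of the known resistances R_other = 0.07135 K/W
Required total resistance R_tot = ΔT/Q_allow = 28/159 = 0.1761 K/W
R_glass-fibre batt = R_tot − R_other = 0.1047 K/W
L = R·k·A = 0.1047×0.0463×18.2

L ≈ 88.3 mm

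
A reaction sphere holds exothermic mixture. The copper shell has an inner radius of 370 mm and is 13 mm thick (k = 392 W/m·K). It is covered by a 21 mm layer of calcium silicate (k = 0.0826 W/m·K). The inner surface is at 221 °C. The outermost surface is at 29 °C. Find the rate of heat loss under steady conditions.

Q ≈ 1470 W

Each spherical layer contributes R = (1/r_i − 1/r_o)/(4πk):
R_copper shell = (1/0.37 − 1/0.383)/(4π×392) = 1.862×10^-5 K/W
R_calcium silicate = (1/0.383 − 1/0.404)/(4π×0.0826) = 0.1308 K/W
R_total = 0.1308 K/W
Q = ΔT/R_total = 192/0.1308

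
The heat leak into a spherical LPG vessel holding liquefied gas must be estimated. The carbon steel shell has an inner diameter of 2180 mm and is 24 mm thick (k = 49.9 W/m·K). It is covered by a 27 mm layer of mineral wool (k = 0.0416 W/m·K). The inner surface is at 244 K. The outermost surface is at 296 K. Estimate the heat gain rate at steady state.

Q ≈ 1280 W

For a spherical shell R = (1/r₁ − 1/r₂)/(4πk); film R = 1/(h·4πr²). In series:
R_carbon steel shell = (1/1.09 − 1/1.114)/(4π×49.9) = 3.152×10^-5 K/W
R_mineral wool = (1/1.114 − 1/1.141)/(4π×0.0416) = 0.04063 K/W
R_total = 0.04067 K/W
Q = ΔT/R_total = 52/0.04067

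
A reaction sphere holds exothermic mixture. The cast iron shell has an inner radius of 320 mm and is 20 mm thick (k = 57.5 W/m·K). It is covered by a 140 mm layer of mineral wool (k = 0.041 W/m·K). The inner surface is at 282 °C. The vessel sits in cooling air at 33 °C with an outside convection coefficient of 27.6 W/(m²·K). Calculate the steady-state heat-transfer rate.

For a spherical shell R = (1/r₁ − 1/r₂)/(4πk); film R = 1/(h·4πr²). In series:
R_cast iron shell = (1/0.32 − 1/0.34)/(4π×57.5) = 2.544×10^-4 K/W
R_mineral wool = (1/0.34 − 1/0.48)/(4π×0.041) = 1.665 K/W
R_outer film = 1/(h·4πr_o²) = 1/(27.6×4π×0.48²) = 0.01251 K/W
R_total = 1.678 K/W
Q = ΔT/R_total = 249/1.678

Q ≈ 148 W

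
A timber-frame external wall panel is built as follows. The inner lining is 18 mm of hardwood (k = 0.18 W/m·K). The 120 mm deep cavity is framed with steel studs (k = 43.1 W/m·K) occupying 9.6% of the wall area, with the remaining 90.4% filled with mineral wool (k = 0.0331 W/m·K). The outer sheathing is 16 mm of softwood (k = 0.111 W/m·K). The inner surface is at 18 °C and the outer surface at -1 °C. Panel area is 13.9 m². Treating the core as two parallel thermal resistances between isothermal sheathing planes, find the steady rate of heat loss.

Q ≈ 968 W

Sheathing layers in series; stud and cavity paths in parallel between them.
R_inner = 0.018/(0.18×13.9) = 0.007194 K/W
R_stud  = 0.12/(43.1×0.096×13.9) = 0.002086 K/W
R_cav   = 0.12/(0.0331×0.904×13.9) = 0.2885 K/W
1/R_core = 1/R_stud + 1/R_cav → R_core = 0.002072 K/W
R_outer = 0.016/(0.111×13.9) = 0.01037 K/W
R_total = 0.01964 K/W
Q = ΔT/R_total = 19/0.01964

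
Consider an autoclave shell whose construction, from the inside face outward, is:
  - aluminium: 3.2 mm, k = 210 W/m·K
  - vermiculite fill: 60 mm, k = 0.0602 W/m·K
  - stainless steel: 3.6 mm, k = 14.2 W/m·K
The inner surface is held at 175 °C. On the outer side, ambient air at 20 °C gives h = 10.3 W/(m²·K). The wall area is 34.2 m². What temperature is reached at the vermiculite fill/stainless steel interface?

T ≈ 33.8 °C

Thermal resistances in series:
R_aluminium = L/(kA) = 0.0032/(210×34.2) = 4.456×10^-7 K/W
R_vermiculite fill = L/(kA) = 0.06/(0.0602×34.2) = 0.02914 K/W
R_stainless steel = L/(kA) = 0.0036/(14.2×34.2) = 7.413×10^-6 K/W
R_outer film = 1/(h_o·A) = 1/(10.3×34.2) = 0.002839 K/W
R_total = 0.03199 K/W;  Q = ΔT/R_total = 155/0.03199 = 4845 W
T_interface = T_inner − Q·ΣR(inner→interface) = 175 − 4850×0.02914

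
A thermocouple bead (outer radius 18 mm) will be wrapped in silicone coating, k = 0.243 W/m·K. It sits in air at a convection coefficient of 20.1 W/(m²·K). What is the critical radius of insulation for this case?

r_cr ≈ 24.2 mm

For a sphere r_cr = 2k/h = 2×0.243/20.1
r_cr = 24.2 mm; since the bare radius (18 mm) is below r_cr, adding a thin layer of insulation will *increase* heat loss.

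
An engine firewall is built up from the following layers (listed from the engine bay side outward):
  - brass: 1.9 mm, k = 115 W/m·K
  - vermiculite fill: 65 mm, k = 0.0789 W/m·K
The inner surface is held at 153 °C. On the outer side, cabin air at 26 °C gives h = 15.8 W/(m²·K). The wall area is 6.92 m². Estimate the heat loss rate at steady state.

Series thermal resistances:
R_brass = L/(kA) = 0.0019/(115×6.92) = 2.388×10^-6 K/W
R_vermiculite fill = L/(kA) = 0.065/(0.0789×6.92) = 0.1191 K/W
R_outer film = 1/(h_o·A) = 1/(15.8×6.92) = 0.009146 K/W
R_total = 0.1282 K/W
Q = ΔT / R_total = 127 / 0.1282

Q ≈ 991 W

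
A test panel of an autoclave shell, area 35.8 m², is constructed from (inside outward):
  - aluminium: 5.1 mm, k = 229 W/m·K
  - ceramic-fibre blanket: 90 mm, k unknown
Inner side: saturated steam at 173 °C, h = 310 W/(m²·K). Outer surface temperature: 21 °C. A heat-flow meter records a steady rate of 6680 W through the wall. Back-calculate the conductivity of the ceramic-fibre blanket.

Series thermal resistances:
R_inner film = 1/(h_i·A) = 1/(310×35.8) = 9.011×10^-5 K/W
R_aluminium = L/(kA) = 0.0051/(229×35.8) = 6.221×10^-7 K/W
Sum of known resistances R_other = 9.073×10^-5 K/W
Total R = ΔT/Q = 152/6680 = 0.02275 K/W
R_ceramic-fibre blanket = R_total − R_other = 0.02266 K/W
k = L/(R·A) = 0.09/(0.02266×35.8)

k ≈ 0.111 W/(m·K)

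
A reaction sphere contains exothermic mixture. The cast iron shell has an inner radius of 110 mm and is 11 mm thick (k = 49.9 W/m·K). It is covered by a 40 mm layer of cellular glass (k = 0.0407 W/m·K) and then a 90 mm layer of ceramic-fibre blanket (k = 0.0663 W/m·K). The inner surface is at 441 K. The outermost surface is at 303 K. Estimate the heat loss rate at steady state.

Q ≈ 20.6 W

Each spherical layer contributes R = (1/r_i − 1/r_o)/(4πk):
R_cast iron shell = (1/0.11 − 1/0.121)/(4π×49.9) = 0.001318 K/W
R_cellular glass = (1/0.121 − 1/0.161)/(4π×0.0407) = 4.015 K/W
R_ceramic-fibre blanket = (1/0.161 − 1/0.251)/(4π×0.0663) = 2.673 K/W
R_total = 6.689 K/W
Q = ΔT/R_total = 138/6.689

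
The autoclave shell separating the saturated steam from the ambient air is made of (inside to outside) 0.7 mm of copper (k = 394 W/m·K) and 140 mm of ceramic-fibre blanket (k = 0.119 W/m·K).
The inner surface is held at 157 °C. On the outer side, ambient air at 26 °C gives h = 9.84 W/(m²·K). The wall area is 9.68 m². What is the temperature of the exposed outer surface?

Thermal resistances in series:
R_copper = L/(kA) = 0.0007/(394×9.68) = 1.835×10^-7 K/W
R_ceramic-fibre blanket = L/(kA) = 0.14/(0.119×9.68) = 0.1215 K/W
R_outer film = 1/(h_o·A) = 1/(9.84×9.68) = 0.0105 K/W
R_total = 0.132 K/W;  Q = ΔT/R_total = 131/0.132 = 992.2 W
T_interface = T_inner − Q·ΣR(inner→interface) = 157 − 992×0.1215

T ≈ 36.4 °C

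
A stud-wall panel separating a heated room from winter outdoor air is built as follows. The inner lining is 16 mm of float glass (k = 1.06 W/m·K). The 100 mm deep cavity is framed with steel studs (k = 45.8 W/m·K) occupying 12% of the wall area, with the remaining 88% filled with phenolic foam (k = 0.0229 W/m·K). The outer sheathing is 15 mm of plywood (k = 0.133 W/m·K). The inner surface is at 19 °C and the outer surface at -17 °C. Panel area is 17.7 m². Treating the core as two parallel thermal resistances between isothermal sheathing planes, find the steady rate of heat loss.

Q ≈ 4360 W

Sheathing layers in series; stud and cavity paths in parallel between them.
R_inner = 0.016/(1.06×17.7) = 8.528×10^-4 K/W
R_stud  = 0.1/(45.8×0.12×17.7) = 0.001028 K/W
R_cav   = 0.1/(0.0229×0.88×17.7) = 0.2804 K/W
1/R_core = 1/R_stud + 1/R_cav → R_core = 0.001024 K/W
R_outer = 0.015/(0.133×17.7) = 0.006372 K/W
R_total = 0.008249 K/W
Q = ΔT/R_total = 36/0.008249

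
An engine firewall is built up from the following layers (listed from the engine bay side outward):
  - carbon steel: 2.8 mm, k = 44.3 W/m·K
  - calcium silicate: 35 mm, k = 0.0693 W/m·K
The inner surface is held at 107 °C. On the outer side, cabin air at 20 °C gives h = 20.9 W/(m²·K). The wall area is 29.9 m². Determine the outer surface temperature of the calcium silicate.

T ≈ 27.5 °C

Model the wall as resistances in series:
R_carbon steel = L/(kA) = 0.0028/(44.3×29.9) = 2.114×10^-6 K/W
R_calcium silicate = L/(kA) = 0.035/(0.0693×29.9) = 0.01689 K/W
R_outer film = 1/(h_o·A) = 1/(20.9×29.9) = 0.0016 K/W
R_total = 0.01849 K/W;  Q = ΔT/R_total = 87/0.01849 = 4704 W
T_interface = T_inner − Q·ΣR(inner→interface) = 107 − 4700×0.01689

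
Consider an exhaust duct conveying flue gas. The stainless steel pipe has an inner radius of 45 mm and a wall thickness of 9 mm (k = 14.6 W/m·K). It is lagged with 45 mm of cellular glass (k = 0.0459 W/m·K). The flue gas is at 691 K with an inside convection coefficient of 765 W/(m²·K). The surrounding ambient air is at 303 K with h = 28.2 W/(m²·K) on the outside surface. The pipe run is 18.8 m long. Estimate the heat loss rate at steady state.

Q ≈ 3370 W

For a radial system each layer contributes R = ln(r_out/r_in)/(2πkL); films add R = 1/(hA).
R_inner film = 1/(h_i·2πr₁L) = 1/(765×2π×0.045×18.8) = 2.459×10^-4 K/W
R_stainless steel pipe wall = ln(54/45)/(2π×14.6×18.8) = 1.057×10^-4 K/W
R_cellular glass = ln(99/54)/(2π×0.0459×18.8) = 0.1118 K/W
R_outer film = 1/(h_o·2πr_oL) = 1/(28.2×2π×0.099×18.8) = 0.003032 K/W
R_total = 0.1152 K/W
Q = ΔT/R_total = 388/0.1152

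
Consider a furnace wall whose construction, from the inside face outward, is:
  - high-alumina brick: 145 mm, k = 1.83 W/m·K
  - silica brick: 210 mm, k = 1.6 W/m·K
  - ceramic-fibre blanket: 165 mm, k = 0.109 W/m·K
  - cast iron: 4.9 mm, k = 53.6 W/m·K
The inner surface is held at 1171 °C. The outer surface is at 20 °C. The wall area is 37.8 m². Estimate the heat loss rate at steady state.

Series thermal resistances:
R_high-alumina brick = L/(kA) = 0.145/(1.83×37.8) = 0.002096 K/W
R_silica brick = L/(kA) = 0.21/(1.6×37.8) = 0.003472 K/W
R_ceramic-fibre blanket = L/(kA) = 0.165/(0.109×37.8) = 0.04005 K/W
R_cast iron = L/(kA) = 0.0049/(53.6×37.8) = 2.418×10^-6 K/W
R_total = 0.04562 K/W
Q = ΔT / R_total = 1151 / 0.04562

Q ≈ 25200 W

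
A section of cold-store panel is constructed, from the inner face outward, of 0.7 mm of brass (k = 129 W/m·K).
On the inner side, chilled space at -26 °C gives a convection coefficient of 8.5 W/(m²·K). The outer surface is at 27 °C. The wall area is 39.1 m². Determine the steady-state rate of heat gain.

Treating each layer as a thermal resistance in series:
R_inner film = 1/(h_i·A) = 1/(8.5×39.1) = 0.003009 K/W
R_brass = L/(kA) = 0.0007/(129×39.1) = 1.388×10^-7 K/W
R_total = 0.003009 K/W
Q = ΔT / R_total = 53 / 0.003009

Q ≈ 17600 W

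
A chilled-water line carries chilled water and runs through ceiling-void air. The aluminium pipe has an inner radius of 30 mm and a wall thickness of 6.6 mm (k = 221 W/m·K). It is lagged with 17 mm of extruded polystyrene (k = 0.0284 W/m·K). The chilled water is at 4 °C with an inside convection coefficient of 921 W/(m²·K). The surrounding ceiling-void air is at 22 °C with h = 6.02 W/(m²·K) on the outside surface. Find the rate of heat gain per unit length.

Per-layer cylindrical resistances, series-summed:
R_inner film = 1/(h_i·2πr₁L) = 1/(921×2π×0.03×1) = 0.00576 K/W
R_aluminium pipe wall = ln(36.6/30)/(2π×221×1) = 1.432×10^-4 K/W
R_extruded polystyrene = ln(53.6/36.6)/(2π×0.0284×1) = 2.138 K/W
R_outer film = 1/(h_o·2πr_oL) = 1/(6.02×2π×0.0536×1) = 0.4932 K/W
R_total = 2.637 K/W
Q = ΔT/R_total = 18/2.637

q′ ≈ 6.83 W/m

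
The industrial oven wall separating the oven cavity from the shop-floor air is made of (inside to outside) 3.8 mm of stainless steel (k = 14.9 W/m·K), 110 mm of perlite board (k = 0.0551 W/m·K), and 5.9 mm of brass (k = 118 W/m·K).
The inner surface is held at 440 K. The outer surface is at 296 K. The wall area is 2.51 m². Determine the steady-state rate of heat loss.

Using the resistance-network approach (series):
R_stainless steel = L/(kA) = 0.0038/(14.9×2.51) = 1.016×10^-4 K/W
R_perlite board = L/(kA) = 0.11/(0.0551×2.51) = 0.7954 K/W
R_brass = L/(kA) = 0.0059/(118×2.51) = 1.992×10^-5 K/W
R_total = 0.7955 K/W
Q = ΔT / R_total = 144 / 0.7955

Q ≈ 181 W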